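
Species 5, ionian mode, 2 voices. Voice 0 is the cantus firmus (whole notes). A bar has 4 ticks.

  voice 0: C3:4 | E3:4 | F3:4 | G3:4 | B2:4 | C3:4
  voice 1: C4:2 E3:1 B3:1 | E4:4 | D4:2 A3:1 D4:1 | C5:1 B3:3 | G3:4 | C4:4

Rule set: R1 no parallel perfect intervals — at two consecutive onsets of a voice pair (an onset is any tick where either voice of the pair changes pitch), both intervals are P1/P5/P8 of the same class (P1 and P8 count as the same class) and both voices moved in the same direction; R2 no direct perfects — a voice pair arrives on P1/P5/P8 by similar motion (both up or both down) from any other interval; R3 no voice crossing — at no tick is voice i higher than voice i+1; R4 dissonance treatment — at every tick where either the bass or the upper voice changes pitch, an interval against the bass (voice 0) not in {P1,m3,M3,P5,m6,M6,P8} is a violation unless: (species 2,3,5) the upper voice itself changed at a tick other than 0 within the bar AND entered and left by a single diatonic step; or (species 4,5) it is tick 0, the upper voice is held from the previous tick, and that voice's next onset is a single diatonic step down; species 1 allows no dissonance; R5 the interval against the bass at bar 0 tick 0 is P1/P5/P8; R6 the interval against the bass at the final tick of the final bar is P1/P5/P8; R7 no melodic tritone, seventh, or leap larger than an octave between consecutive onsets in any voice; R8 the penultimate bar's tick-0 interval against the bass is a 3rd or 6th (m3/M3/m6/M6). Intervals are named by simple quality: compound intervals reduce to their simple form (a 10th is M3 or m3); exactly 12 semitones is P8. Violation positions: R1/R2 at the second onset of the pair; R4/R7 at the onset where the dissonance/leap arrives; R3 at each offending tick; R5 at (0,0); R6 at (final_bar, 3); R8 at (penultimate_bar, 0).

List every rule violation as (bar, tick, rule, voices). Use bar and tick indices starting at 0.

bar 0: v0=C3 v1=C4 downbeat P8
bar 1: v0=E3 v1=E4 downbeat P8
bar 2: v0=F3 v1=D4 downbeat M6
bar 3: v0=G3 v1=C5 downbeat P4
bar 4: v0=B2 v1=G3 downbeat m6
bar 5: v0=C3 v1=C4 downbeat P8
  -> R4 @ bar 0 tick 3 v(0, 1): C3/B3 M7 untreated
  -> R2 @ bar 1 tick 0 v(0, 1): C3/B3 M7 -> E3/E4 P8 similar
  -> R4 @ bar 3 tick 0 v(0, 1): G3/C5 P4 untreated
  -> R7 @ bar 3 tick 0 v(1,): D4->C5 leap 10st
  -> R7 @ bar 3 tick 1 v(1,): C5->B3 leap 13st
  -> R2 @ bar 5 tick 0 v(0, 1): B2/G3 m6 -> C3/C4 P8 similar

(0, 3, R4, (0, 1))
(1, 0, R2, (0, 1))
(3, 0, R4, (0, 1))
(3, 0, R7, (1,))
(3, 1, R7, (1,))
(5, 0, R2, (0, 1))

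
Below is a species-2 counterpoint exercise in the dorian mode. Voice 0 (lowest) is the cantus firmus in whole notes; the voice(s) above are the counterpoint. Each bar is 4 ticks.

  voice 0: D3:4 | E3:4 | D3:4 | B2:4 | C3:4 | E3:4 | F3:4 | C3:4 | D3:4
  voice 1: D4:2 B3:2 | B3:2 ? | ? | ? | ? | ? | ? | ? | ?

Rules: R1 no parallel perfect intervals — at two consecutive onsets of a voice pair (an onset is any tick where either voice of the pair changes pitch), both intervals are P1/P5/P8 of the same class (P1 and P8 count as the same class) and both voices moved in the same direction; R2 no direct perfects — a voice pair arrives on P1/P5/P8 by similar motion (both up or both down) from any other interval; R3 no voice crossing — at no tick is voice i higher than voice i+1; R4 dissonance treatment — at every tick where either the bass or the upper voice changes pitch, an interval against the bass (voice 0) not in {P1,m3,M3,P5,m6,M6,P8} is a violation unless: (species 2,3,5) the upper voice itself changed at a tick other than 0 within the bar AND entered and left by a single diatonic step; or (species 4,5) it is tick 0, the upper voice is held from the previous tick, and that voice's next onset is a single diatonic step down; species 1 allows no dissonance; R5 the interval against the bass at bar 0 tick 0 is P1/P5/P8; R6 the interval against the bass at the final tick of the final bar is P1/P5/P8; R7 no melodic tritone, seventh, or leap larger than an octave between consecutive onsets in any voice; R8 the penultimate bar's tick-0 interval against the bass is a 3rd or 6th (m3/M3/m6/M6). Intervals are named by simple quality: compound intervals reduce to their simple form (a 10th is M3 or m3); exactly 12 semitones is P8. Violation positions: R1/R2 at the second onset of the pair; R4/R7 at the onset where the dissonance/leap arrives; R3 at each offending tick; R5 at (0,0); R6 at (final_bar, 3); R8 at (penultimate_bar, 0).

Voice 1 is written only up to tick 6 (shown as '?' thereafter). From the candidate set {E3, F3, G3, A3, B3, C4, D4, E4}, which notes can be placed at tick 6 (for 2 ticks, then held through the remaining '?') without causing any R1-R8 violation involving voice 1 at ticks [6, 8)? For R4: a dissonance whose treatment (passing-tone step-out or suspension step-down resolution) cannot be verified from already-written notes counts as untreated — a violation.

{B3, C4, E3, E4, G3}

E3: legal
F3: violates R4,R7
G3: legal
A3: violates R4
B3: legal
C4: legal
D4: violates R4
E4: legal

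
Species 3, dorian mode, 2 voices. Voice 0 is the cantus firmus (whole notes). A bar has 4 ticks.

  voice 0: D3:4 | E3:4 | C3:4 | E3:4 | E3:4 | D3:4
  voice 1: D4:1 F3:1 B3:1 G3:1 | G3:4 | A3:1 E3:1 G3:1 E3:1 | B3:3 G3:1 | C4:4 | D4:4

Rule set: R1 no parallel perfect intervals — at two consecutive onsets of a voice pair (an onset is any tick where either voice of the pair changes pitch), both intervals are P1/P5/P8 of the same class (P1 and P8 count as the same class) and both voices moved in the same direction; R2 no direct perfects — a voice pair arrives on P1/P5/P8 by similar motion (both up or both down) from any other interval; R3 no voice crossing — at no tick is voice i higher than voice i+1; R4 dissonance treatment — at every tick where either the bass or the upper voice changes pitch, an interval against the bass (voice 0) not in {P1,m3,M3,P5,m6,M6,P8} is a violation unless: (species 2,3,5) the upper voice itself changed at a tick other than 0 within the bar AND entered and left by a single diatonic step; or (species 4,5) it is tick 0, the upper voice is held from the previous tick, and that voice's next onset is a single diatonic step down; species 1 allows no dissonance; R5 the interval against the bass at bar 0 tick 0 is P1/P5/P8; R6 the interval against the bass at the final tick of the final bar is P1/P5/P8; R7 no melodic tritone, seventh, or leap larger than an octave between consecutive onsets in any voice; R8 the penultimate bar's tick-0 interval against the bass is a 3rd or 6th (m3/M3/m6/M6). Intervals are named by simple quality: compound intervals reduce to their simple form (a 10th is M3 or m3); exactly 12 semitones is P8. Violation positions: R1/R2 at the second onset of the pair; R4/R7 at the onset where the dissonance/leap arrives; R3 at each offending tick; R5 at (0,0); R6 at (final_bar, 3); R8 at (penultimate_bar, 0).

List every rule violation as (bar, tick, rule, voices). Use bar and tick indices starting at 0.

bar 0: v0=D3 v1=D4 downbeat P8
bar 1: v0=E3 v1=G3 downbeat m3
bar 2: v0=C3 v1=A3 downbeat M6
bar 3: v0=E3 v1=B3 downbeat P5
bar 4: v0=E3 v1=C4 downbeat m6
bar 5: v0=D3 v1=D4 downbeat P8
  -> R7 @ bar 0 tick 2 v(1,): F3->B3 leap 6st
  -> R4 @ bar 0 tick 3 v(0, 1): D3/G3 P4 untreated
  -> R2 @ bar 3 tick 0 v(0, 1): C3/E3 M3 -> E3/B3 P5 similar

(0, 2, R7, (1,))
(0, 3, R4, (0, 1))
(3, 0, R2, (0, 1))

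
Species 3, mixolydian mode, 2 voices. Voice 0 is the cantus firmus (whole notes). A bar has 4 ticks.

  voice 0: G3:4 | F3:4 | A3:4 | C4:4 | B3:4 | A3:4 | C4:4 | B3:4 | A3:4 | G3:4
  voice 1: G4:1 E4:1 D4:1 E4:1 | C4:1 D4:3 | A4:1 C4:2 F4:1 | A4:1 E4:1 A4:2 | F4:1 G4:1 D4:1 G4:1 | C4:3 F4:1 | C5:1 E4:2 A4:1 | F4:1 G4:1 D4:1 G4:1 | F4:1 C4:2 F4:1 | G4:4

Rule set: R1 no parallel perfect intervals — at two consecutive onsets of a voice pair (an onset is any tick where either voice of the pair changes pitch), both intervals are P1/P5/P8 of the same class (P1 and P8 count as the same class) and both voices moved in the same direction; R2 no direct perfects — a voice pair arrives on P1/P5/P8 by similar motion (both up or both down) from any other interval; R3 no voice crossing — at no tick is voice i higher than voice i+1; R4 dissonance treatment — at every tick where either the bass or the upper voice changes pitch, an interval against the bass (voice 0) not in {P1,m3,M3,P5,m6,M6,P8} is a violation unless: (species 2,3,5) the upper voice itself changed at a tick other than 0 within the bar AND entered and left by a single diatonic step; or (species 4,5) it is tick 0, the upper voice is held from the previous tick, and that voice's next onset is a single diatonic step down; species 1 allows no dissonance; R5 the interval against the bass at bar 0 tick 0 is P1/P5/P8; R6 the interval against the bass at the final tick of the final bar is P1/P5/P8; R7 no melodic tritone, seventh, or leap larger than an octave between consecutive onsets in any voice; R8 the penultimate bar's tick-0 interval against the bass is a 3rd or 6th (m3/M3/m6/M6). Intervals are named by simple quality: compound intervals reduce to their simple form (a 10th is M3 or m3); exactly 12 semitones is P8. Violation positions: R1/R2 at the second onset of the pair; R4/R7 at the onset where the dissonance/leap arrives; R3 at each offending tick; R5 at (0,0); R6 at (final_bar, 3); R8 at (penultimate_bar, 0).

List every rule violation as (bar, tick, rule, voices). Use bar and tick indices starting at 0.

(1, 0, R2, (0, 1))
(2, 0, R2, (0, 1))
(4, 0, R4, (0, 1))
(6, 0, R2, (0, 1))
(7, 0, R4, (0, 1))

bar 0: v0=G3 v1=G4 downbeat P8
bar 1: v0=F3 v1=C4 downbeat P5
bar 2: v0=A3 v1=A4 downbeat P8
bar 3: v0=C4 v1=A4 downbeat M6
bar 4: v0=B3 v1=F4 downbeat TT
bar 5: v0=A3 v1=C4 downbeat m3
bar 6: v0=C4 v1=C5 downbeat P8
bar 7: v0=B3 v1=F4 downbeat TT
bar 8: v0=A3 v1=F4 downbeat m6
bar 9: v0=G3 v1=G4 downbeat P8
  -> R2 @ bar 1 tick 0 v(0, 1): G3/E4 M6 -> F3/C4 P5 similar
  -> R2 @ bar 2 tick 0 v(0, 1): F3/D4 M6 -> A3/A4 P8 similar
  -> R4 @ bar 4 tick 0 v(0, 1): B3/F4 TT untreated
  -> R2 @ bar 6 tick 0 v(0, 1): A3/F4 m6 -> C4/C5 P8 similar
  -> R4 @ bar 7 tick 0 v(0, 1): B3/F4 TT untreated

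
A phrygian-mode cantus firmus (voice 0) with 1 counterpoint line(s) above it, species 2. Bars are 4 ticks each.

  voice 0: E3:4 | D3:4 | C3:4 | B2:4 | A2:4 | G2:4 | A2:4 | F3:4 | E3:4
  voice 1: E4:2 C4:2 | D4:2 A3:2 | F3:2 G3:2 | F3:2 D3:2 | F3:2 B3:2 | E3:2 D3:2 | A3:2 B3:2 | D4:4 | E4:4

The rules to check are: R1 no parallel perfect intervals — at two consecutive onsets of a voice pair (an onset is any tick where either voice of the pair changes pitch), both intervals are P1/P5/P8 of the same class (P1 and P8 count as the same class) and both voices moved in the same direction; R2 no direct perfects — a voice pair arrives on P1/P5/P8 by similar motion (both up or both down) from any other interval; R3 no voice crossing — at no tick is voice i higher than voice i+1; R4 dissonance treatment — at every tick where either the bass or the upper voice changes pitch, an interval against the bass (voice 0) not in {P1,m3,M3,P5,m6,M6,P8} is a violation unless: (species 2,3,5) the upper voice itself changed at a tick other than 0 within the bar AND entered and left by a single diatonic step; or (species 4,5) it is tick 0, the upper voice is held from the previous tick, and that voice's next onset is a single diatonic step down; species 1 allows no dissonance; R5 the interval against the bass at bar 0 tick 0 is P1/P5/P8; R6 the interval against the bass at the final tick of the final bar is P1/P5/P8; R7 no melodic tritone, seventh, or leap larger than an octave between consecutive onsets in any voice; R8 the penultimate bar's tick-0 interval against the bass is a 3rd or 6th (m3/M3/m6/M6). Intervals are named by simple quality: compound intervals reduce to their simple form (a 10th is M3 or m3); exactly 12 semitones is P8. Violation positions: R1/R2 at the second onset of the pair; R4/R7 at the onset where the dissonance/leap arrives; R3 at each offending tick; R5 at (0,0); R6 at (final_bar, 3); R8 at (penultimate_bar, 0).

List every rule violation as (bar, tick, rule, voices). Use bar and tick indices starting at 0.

bar 0: v0=E3 v1=E4 downbeat P8
bar 1: v0=D3 v1=D4 downbeat P8
bar 2: v0=C3 v1=F3 downbeat P4
bar 3: v0=B2 v1=F3 downbeat TT
bar 4: v0=A2 v1=F3 downbeat m6
bar 5: v0=G2 v1=E3 downbeat M6
bar 6: v0=A2 v1=A3 downbeat P8
bar 7: v0=F3 v1=D4 downbeat M6
bar 8: v0=E3 v1=E4 downbeat P8
  -> R4 @ bar 2 tick 0 v(0, 1): C3/F3 P4 untreated
  -> R4 @ bar 3 tick 0 v(0, 1): B2/F3 TT untreated
  -> R4 @ bar 4 tick 2 v(0, 1): A2/B3 M2 untreated
  -> R7 @ bar 4 tick 2 v(1,): F3->B3 leap 6st
  -> R2 @ bar 6 tick 0 v(0, 1): G2/D3 P5 -> A2/A3 P8 similar
  -> R4 @ bar 6 tick 2 v(0, 1): A2/B3 M2 untreated

(2, 0, R4, (0, 1))
(3, 0, R4, (0, 1))
(4, 2, R4, (0, 1))
(4, 2, R7, (1,))
(6, 0, R2, (0, 1))
(6, 2, R4, (0, 1))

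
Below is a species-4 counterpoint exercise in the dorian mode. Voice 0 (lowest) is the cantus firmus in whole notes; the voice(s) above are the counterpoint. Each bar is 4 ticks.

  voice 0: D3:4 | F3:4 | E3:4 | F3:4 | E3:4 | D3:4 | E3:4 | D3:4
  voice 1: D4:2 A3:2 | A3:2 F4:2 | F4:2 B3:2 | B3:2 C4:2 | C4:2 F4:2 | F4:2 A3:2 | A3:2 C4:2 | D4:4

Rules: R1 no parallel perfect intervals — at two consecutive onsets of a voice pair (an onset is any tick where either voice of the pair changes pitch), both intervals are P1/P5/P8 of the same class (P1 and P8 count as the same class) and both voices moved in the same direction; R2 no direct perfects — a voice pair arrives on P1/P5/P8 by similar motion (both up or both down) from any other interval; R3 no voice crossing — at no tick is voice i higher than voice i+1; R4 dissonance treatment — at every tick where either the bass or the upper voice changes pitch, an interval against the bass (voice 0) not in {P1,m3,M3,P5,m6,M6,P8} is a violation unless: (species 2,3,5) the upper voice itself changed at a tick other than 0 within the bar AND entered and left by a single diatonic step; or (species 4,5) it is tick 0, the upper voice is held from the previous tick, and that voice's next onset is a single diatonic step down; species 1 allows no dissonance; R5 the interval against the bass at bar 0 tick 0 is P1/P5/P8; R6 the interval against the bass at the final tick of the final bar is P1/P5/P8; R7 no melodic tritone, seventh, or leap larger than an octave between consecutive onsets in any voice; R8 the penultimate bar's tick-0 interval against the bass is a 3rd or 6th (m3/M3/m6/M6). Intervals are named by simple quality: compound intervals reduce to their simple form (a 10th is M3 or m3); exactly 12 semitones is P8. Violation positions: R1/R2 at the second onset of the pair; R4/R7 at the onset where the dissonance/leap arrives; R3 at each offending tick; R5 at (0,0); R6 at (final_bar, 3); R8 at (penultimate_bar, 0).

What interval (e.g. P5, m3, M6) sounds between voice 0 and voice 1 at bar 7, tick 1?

voice 0=D3 voice 1=D4 -> P8

P8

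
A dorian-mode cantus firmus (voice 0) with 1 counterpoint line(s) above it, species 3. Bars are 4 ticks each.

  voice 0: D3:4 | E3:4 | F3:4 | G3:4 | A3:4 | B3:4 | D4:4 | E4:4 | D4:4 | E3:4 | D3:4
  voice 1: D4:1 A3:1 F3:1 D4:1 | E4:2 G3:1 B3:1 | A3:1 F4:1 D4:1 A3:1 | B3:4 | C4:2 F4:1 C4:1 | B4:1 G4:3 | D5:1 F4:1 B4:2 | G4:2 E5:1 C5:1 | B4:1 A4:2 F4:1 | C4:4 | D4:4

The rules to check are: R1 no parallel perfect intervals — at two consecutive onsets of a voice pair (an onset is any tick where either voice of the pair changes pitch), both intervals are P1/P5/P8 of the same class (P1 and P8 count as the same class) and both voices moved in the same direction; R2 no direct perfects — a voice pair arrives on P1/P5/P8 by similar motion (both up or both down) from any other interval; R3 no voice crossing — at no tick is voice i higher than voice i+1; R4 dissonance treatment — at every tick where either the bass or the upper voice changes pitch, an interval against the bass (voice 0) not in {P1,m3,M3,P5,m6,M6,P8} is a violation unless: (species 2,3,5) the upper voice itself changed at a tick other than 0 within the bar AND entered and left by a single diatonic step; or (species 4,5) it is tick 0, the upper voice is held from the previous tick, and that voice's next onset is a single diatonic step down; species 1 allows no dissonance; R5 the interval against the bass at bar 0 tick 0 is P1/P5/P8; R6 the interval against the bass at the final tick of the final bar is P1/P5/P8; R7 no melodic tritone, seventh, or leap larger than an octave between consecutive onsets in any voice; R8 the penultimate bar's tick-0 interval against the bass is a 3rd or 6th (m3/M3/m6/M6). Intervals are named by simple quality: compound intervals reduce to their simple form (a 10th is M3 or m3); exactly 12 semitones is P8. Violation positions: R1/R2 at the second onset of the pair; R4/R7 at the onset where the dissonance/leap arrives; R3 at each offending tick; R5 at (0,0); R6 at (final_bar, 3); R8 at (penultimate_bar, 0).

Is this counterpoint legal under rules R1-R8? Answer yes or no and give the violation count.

bar 0: v0=D3 v1=D4 (P8)
bar 1: v0=E3 v1=E4 (P8)
bar 2: v0=F3 v1=A3 (M3)
bar 3: v0=G3 v1=B3 (M3)
bar 4: v0=A3 v1=C4 (m3)
bar 5: v0=B3 v1=B4 (P8)
bar 6: v0=D4 v1=D5 (P8)
bar 7: v0=E4 v1=G4 (m3)
bar 8: v0=D4 v1=B4 (M6)
bar 9: v0=E3 v1=C4 (m6)
bar 10: v0=D3 v1=D4 (P8)
  R1 @ bar1.0: D3/D4 P8 -> E3/E4 P8 similar
  R2 @ bar5.0: A3/C4 m3 -> B3/B4 P8 similar
  R7 @ bar5.0: C4->B4 leap 11st
  R2 @ bar6.0: B3/G4 m6 -> D4/D5 P8 similar
  R7 @ bar6.2: F4->B4 leap 6st
  R7 @ bar9.0: D4->E3 leap 10st

No (6 violations)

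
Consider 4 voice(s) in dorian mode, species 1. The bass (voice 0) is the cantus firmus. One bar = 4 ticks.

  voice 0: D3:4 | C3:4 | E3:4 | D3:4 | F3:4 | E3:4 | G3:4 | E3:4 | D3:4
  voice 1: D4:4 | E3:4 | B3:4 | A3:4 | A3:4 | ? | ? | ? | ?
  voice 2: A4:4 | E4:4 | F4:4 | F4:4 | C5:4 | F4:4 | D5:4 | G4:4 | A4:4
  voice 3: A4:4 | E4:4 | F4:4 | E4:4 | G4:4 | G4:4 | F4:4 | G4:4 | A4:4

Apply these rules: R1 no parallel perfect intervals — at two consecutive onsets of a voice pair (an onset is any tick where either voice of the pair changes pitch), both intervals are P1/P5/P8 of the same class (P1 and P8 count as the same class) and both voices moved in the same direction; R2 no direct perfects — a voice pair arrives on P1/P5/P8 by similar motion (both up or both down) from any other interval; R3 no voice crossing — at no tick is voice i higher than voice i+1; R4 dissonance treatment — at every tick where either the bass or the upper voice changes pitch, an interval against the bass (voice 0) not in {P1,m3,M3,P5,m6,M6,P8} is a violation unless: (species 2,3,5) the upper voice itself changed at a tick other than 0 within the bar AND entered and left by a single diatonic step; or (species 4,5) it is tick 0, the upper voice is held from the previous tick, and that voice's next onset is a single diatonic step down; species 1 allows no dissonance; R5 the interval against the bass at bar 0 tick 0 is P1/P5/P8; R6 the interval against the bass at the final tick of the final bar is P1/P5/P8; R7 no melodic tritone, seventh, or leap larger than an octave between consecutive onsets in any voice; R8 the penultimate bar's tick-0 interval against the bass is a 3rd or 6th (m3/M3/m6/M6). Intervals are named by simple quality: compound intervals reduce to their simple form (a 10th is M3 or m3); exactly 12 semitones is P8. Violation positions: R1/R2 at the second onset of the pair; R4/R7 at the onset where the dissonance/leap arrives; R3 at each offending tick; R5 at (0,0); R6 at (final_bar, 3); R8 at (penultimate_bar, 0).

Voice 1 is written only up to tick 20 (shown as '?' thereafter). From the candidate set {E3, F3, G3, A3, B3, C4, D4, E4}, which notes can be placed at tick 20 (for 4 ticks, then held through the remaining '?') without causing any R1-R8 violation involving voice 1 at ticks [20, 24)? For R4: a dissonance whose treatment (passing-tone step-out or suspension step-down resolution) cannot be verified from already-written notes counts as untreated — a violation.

{B3, C4, E4, G3}

E3: violates R2
F3: violates R2,R4
G3: legal
A3: violates R4
B3: legal
C4: legal
D4: violates R4
E4: legal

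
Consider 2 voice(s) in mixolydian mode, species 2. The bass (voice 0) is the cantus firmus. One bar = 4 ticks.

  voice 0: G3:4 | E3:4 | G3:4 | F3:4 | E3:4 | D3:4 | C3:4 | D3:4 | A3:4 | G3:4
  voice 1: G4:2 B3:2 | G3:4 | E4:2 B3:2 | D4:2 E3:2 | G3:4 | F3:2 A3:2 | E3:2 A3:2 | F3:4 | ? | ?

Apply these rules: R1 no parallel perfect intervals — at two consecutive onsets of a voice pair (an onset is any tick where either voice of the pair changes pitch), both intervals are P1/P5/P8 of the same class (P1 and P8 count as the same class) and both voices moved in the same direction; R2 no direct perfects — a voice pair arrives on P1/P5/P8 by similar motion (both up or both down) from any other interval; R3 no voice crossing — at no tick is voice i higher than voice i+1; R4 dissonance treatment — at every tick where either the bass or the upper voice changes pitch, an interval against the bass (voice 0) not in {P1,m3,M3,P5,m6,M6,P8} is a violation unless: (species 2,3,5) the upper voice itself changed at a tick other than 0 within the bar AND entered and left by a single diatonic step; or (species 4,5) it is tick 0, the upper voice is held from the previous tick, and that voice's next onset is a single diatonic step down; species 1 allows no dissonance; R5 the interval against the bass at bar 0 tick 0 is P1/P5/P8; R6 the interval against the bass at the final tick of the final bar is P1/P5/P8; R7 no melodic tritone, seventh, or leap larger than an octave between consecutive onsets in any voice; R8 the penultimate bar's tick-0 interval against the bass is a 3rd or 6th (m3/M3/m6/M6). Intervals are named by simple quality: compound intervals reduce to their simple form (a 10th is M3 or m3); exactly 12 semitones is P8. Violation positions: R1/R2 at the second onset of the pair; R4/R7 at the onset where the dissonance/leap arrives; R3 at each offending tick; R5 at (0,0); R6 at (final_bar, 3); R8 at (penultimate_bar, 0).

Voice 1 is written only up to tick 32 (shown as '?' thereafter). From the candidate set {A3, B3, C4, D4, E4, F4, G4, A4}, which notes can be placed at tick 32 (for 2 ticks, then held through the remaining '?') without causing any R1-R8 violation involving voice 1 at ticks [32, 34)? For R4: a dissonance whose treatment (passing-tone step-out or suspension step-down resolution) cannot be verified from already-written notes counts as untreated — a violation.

{C4, F4}

A3: violates R2,R8
B3: violates R4,R7,R8
C4: legal
D4: violates R4,R8
E4: violates R2,R7,R8
F4: legal
G4: violates R4,R7,R8
A4: violates R2,R7,R8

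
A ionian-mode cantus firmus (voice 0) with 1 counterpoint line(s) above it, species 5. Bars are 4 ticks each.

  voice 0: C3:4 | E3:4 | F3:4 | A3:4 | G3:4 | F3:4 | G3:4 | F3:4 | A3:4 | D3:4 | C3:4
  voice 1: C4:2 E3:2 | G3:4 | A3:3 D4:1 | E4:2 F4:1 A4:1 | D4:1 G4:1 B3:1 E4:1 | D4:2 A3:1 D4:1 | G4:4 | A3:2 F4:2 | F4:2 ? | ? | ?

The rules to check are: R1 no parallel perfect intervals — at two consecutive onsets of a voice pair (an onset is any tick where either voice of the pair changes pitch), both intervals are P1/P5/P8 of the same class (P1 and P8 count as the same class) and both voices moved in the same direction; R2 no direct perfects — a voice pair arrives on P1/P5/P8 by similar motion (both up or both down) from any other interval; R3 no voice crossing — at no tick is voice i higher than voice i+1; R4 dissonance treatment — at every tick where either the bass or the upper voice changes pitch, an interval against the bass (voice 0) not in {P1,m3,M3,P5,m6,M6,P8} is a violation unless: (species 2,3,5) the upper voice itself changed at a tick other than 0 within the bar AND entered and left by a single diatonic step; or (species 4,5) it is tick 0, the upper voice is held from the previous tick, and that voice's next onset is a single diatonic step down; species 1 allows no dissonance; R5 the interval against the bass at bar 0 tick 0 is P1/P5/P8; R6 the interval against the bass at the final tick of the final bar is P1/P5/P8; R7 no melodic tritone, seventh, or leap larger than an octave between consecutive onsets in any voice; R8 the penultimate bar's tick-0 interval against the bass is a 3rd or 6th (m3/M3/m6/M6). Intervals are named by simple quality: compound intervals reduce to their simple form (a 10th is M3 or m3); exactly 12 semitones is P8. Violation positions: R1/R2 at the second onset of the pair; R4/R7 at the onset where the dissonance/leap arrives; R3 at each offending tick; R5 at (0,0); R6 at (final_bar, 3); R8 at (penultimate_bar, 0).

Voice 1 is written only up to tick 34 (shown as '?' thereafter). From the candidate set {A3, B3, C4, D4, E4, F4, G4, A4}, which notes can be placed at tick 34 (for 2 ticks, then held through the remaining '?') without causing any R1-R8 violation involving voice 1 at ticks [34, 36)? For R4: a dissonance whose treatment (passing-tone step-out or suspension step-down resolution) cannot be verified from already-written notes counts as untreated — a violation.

{A3, A4, C4, E4, F4}

A3: legal
B3: violates R4,R7
C4: legal
D4: violates R4
E4: legal
F4: legal
G4: violates R4
A4: legal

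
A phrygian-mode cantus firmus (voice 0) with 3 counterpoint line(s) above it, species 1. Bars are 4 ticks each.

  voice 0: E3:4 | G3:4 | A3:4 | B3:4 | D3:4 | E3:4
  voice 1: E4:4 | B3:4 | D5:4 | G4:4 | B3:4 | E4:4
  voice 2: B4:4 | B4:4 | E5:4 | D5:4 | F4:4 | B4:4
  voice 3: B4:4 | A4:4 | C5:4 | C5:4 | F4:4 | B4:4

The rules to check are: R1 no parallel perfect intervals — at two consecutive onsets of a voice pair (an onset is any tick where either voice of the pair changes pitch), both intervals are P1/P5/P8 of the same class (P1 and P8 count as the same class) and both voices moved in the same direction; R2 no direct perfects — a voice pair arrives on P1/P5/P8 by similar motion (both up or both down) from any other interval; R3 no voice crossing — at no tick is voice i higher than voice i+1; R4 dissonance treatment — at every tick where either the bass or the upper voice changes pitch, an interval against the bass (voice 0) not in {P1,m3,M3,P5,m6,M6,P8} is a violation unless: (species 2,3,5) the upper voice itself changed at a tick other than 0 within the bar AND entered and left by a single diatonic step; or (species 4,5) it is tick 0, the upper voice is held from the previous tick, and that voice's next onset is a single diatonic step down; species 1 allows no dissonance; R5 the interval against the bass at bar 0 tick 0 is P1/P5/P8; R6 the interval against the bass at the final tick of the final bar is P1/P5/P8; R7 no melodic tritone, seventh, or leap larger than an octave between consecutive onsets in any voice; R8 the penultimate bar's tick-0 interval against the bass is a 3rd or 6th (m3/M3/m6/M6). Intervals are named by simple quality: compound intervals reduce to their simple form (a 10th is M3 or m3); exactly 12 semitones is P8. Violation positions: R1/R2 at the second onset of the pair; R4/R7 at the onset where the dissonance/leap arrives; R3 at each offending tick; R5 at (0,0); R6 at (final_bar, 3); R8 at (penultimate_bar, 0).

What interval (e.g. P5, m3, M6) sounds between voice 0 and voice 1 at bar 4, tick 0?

voice 0=D3 voice 1=B3 -> M6

M6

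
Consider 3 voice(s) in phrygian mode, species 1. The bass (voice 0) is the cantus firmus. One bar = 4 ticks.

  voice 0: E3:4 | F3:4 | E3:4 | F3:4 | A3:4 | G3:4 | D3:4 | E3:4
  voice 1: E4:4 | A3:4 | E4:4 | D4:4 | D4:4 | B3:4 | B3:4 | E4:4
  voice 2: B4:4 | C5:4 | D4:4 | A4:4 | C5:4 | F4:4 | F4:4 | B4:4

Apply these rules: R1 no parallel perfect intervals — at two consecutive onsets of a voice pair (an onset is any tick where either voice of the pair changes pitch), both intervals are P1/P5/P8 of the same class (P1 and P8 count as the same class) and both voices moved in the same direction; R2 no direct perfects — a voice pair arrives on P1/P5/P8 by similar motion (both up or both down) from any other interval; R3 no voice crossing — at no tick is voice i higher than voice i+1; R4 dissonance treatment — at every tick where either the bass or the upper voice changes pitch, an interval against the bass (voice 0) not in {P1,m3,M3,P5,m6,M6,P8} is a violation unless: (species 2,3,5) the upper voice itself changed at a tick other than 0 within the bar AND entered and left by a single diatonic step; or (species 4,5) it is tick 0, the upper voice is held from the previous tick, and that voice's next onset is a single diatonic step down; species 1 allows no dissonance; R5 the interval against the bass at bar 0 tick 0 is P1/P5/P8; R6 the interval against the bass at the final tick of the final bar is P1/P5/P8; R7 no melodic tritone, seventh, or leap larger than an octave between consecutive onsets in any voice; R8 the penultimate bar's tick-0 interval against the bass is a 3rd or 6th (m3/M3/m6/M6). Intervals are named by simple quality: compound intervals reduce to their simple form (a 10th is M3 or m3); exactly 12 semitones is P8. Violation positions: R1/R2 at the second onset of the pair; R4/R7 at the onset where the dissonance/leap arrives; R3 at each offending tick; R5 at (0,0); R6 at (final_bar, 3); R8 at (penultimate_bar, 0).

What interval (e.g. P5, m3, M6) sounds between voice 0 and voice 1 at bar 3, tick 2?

M6

voice 0=F3 voice 1=D4 -> M6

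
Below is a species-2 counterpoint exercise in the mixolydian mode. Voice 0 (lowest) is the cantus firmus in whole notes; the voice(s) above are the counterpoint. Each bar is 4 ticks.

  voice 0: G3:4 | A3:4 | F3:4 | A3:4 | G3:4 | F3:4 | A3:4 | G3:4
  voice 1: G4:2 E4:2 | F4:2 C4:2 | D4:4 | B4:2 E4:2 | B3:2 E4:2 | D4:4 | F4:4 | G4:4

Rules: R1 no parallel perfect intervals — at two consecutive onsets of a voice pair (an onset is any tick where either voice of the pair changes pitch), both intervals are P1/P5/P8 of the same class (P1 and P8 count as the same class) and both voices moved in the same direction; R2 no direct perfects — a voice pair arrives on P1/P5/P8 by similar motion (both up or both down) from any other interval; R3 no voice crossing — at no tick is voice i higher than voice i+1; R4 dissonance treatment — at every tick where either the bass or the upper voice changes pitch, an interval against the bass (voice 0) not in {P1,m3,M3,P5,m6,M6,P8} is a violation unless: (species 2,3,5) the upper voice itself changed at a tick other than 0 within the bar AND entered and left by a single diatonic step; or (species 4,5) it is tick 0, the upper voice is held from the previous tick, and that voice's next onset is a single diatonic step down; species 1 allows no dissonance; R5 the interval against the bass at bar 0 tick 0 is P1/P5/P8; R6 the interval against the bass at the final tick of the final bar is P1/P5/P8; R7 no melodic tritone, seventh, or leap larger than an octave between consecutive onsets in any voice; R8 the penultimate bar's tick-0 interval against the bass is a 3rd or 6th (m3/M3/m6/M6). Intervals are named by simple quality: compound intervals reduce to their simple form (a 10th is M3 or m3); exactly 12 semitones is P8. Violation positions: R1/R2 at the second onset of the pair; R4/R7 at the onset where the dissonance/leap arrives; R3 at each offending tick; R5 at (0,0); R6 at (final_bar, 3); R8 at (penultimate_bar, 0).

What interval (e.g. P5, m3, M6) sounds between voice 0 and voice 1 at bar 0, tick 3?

voice 0=G3 voice 1=E4 -> M6

M6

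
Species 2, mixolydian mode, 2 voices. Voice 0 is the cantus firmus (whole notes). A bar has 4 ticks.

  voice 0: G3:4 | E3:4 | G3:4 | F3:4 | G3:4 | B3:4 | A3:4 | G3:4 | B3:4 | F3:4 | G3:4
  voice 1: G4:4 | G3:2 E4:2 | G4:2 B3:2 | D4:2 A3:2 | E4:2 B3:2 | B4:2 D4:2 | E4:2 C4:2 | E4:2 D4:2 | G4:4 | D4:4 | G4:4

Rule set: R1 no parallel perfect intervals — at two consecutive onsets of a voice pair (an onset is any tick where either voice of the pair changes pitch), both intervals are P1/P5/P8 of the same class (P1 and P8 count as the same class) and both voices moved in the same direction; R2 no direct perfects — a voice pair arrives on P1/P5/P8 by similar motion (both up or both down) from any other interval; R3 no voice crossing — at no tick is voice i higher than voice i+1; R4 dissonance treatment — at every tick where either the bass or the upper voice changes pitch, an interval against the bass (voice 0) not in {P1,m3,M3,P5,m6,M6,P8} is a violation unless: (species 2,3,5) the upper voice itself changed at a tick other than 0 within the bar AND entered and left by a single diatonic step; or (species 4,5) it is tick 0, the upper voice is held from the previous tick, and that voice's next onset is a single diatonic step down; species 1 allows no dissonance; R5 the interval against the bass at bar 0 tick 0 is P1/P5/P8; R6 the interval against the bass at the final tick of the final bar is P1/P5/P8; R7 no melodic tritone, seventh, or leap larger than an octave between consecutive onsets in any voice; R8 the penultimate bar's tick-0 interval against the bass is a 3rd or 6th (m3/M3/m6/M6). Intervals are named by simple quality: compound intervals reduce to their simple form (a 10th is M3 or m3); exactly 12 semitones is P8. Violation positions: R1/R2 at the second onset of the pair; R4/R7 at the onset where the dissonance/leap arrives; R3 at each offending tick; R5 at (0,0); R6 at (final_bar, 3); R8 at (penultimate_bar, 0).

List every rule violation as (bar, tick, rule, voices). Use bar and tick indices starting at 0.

bar 0: v0=G3 v1=G4 downbeat P8
bar 1: v0=E3 v1=G3 downbeat m3
bar 2: v0=G3 v1=G4 downbeat P8
bar 3: v0=F3 v1=D4 downbeat M6
bar 4: v0=G3 v1=E4 downbeat M6
bar 5: v0=B3 v1=B4 downbeat P8
bar 6: v0=A3 v1=E4 downbeat P5
bar 7: v0=G3 v1=E4 downbeat M6
bar 8: v0=B3 v1=G4 downbeat m6
bar 9: v0=F3 v1=D4 downbeat M6
bar 10: v0=G3 v1=G4 downbeat P8
  -> R1 @ bar 2 tick 0 v(0, 1): E3/E4 P8 -> G3/G4 P8 similar
  -> R2 @ bar 5 tick 0 v(0, 1): G3/B3 M3 -> B3/B4 P8 similar
  -> R7 @ bar 9 tick 0 v(0,): B3->F3 leap 6st
  -> R2 @ bar 10 tick 0 v(0, 1): F3/D4 M6 -> G3/G4 P8 similar

(2, 0, R1, (0, 1))
(5, 0, R2, (0, 1))
(9, 0, R7, (0,))
(10, 0, R2, (0, 1))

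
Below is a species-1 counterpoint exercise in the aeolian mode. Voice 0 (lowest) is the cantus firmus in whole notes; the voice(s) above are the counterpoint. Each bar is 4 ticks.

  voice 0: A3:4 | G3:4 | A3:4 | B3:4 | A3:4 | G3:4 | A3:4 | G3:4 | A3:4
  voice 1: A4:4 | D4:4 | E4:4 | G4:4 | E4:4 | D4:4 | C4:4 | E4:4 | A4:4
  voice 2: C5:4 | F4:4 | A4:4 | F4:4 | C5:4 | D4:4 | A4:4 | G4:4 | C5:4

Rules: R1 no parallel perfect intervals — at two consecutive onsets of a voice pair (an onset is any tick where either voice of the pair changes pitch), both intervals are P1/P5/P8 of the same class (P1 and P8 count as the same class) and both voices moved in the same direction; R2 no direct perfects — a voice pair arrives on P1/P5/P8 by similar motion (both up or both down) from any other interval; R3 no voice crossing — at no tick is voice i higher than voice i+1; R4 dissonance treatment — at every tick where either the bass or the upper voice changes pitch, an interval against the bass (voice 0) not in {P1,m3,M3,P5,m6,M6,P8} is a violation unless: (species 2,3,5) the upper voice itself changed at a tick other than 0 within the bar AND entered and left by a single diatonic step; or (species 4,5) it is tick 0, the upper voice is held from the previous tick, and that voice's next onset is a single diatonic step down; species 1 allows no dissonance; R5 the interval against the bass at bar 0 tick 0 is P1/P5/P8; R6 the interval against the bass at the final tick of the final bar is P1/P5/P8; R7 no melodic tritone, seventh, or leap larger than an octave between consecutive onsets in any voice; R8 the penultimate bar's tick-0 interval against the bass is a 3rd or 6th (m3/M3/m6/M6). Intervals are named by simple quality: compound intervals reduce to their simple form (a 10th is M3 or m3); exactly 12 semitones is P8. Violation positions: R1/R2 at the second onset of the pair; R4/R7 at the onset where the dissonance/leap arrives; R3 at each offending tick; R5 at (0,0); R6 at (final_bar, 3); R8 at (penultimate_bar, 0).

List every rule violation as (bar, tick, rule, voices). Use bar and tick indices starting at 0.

bar 0: v0=A3 v1=A4 v2=C5 downbeat m3
bar 1: v0=G3 v1=D4 v2=F4 downbeat m7
bar 2: v0=A3 v1=E4 v2=A4 downbeat P8
bar 3: v0=B3 v1=G4 v2=F4 downbeat TT
bar 4: v0=A3 v1=E4 v2=C5 downbeat m3
bar 5: v0=G3 v1=D4 v2=D4 downbeat P5
bar 6: v0=A3 v1=C4 v2=A4 downbeat P8
bar 7: v0=G3 v1=E4 v2=G4 downbeat P8
bar 8: v0=A3 v1=A4 v2=C5 downbeat m3
  -> R5 @ bar 0 tick 0 v(0, 2): opens on m3
  -> R2 @ bar 1 tick 0 v(0, 1): A3/A4 P8 -> G3/D4 P5 similar
  -> R4 @ bar 1 tick 0 v(0, 2): G3/F4 m7 untreated
  -> R1 @ bar 2 tick 0 v(0, 1): G3/D4 P5 -> A3/E4 P5 similar
  -> R2 @ bar 2 tick 0 v(0, 2): G3/F4 m7 -> A3/A4 P8 similar
  -> R3 @ bar 3 tick 0 v(1, 2): G4 above F4
  -> R4 @ bar 3 tick 0 v(0, 2): B3/F4 TT untreated
  -> R3 @ bar 3 tick 1 v(1, 2): G4 above F4
  -> R3 @ bar 3 tick 2 v(1, 2): G4 above F4
  -> R3 @ bar 3 tick 3 v(1, 2): G4 above F4
  -> R2 @ bar 4 tick 0 v(0, 1): B3/G4 m6 -> A3/E4 P5 similar
  -> R1 @ bar 5 tick 0 v(0, 1): A3/E4 P5 -> G3/D4 P5 similar
  -> R2 @ bar 5 tick 0 v(0, 2): A3/C5 m3 -> G3/D4 P5 similar
  -> R2 @ bar 5 tick 0 v(1, 2): E4/C5 m6 -> D4/D4 P1 similar
  -> R7 @ bar 5 tick 0 v(2,): C5->D4 leap 10st
  -> R2 @ bar 6 tick 0 v(0, 2): G3/D4 P5 -> A3/A4 P8 similar
  -> R1 @ bar 7 tick 0 v(0, 2): A3/A4 P8 -> G3/G4 P8 similar
  -> R8 @ bar 7 tick 0 v(0, 2): penult P8 not 3rd/6th
  -> R2 @ bar 8 tick 0 v(0, 1): G3/E4 M6 -> A3/A4 P8 similar
  -> R6 @ bar 8 tick 3 v(0, 2): closes on m3

(0, 0, R5, (0, 2))
(1, 0, R2, (0, 1))
(1, 0, R4, (0, 2))
(2, 0, R1, (0, 1))
(2, 0, R2, (0, 2))
(3, 0, R3, (1, 2))
(3, 0, R4, (0, 2))
(3, 1, R3, (1, 2))
(3, 2, R3, (1, 2))
(3, 3, R3, (1, 2))
(4, 0, R2, (0, 1))
(5, 0, R1, (0, 1))
(5, 0, R2, (0, 2))
(5, 0, R2, (1, 2))
(5, 0, R7, (2,))
(6, 0, R2, (0, 2))
(7, 0, R1, (0, 2))
(7, 0, R8, (0, 2))
(8, 0, R2, (0, 1))
(8, 3, R6, (0, 2))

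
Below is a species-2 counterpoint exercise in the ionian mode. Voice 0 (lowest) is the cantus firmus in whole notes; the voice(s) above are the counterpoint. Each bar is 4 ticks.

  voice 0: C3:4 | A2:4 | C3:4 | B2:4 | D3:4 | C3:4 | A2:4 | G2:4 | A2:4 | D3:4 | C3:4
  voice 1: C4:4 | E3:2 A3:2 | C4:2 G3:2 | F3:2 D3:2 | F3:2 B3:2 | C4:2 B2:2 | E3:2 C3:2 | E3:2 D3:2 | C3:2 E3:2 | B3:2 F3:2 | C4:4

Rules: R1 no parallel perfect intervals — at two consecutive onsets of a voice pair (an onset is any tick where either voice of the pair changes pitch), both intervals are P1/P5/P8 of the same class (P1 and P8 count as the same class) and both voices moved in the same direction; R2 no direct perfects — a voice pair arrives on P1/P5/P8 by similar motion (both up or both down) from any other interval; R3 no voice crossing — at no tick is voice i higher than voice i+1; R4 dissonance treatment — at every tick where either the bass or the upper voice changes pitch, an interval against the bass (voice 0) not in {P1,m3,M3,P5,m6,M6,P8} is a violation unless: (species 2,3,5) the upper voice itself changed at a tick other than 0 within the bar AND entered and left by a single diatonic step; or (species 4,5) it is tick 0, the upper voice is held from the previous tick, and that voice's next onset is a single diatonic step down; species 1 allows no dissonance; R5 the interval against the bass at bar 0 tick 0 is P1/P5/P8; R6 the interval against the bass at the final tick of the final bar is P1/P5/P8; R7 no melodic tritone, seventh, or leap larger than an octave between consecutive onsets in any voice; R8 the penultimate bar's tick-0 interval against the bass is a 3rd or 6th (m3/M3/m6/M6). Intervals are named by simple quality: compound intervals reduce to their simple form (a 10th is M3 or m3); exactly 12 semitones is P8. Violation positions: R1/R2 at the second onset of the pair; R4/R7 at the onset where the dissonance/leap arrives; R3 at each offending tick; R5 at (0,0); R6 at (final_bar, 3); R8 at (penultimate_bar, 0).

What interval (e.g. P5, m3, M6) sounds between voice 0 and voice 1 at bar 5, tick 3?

voice 0=C3 voice 1=B2 -> m2

m2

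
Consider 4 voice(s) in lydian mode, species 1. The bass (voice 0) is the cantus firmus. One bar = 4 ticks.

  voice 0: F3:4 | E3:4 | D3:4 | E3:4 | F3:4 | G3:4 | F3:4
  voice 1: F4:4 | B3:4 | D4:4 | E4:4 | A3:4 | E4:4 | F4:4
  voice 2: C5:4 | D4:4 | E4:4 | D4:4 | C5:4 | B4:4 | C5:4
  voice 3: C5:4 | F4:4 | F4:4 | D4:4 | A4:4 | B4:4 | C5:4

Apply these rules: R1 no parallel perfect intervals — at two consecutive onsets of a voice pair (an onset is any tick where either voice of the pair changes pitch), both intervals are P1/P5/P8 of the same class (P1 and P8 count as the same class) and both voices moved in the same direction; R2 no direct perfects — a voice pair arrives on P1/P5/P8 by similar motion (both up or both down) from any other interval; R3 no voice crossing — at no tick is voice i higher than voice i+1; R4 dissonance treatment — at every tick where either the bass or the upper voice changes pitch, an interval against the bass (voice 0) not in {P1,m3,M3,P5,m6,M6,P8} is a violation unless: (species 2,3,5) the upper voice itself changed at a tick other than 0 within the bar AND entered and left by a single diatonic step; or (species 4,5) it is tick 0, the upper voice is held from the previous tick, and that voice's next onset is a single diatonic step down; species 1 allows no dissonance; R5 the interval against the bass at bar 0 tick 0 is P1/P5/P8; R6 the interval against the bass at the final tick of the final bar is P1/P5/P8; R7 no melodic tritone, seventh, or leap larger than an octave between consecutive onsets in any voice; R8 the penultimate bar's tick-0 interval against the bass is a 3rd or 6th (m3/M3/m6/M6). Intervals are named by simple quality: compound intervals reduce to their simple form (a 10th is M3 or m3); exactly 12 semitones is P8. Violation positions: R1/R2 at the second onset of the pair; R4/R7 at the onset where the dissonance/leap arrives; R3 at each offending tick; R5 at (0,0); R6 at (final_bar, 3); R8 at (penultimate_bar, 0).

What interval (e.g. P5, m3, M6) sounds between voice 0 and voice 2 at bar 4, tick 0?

P5

voice 0=F3 voice 2=C5 -> P5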